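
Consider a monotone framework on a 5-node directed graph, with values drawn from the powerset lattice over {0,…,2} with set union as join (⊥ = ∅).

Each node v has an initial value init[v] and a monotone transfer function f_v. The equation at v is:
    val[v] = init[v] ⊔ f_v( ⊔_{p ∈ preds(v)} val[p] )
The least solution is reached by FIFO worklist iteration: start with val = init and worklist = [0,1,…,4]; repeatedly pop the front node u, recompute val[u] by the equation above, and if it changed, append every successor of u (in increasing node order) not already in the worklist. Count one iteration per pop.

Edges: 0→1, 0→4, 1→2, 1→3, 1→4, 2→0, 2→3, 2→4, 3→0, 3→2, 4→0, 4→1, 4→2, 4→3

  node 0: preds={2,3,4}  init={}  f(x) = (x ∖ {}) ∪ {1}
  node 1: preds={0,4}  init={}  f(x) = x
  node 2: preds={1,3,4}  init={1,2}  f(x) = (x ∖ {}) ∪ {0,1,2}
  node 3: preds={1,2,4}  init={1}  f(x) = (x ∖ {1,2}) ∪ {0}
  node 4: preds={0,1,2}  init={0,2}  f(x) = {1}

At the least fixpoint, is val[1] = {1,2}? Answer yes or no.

no

Worklist (9 pops):
  #1 pop 0: in={0,1,2} → {0,1,2} (was {}); enqueue []
  #2 pop 1: in={0,1,2} → {0,1,2} (was {}); enqueue []
  #3 pop 2: in={0,1,2} → {0,1,2} (was {1,2}); enqueue [0]
  #4 pop 3: in={0,1,2} → {0,1} (was {1}); enqueue [2]
  #5 pop 4: in={0,1,2} → {0,1,2} (was {0,2}); enqueue [1,3]
  #6 pop 0: in={0,1,2} → {0,1,2} (no change)
  #7 pop 2: in={0,1,2} → {0,1,2} (no change)
  #8 pop 1: in={0,1,2} → {0,1,2} (no change)
  #9 pop 3: in={0,1,2} → {0,1} (no change)

Fixpoint:
  val[0] = {0,1,2}
  val[1] = {0,1,2}
  val[2] = {0,1,2}
  val[3] = {0,1}
  val[4] = {0,1,2}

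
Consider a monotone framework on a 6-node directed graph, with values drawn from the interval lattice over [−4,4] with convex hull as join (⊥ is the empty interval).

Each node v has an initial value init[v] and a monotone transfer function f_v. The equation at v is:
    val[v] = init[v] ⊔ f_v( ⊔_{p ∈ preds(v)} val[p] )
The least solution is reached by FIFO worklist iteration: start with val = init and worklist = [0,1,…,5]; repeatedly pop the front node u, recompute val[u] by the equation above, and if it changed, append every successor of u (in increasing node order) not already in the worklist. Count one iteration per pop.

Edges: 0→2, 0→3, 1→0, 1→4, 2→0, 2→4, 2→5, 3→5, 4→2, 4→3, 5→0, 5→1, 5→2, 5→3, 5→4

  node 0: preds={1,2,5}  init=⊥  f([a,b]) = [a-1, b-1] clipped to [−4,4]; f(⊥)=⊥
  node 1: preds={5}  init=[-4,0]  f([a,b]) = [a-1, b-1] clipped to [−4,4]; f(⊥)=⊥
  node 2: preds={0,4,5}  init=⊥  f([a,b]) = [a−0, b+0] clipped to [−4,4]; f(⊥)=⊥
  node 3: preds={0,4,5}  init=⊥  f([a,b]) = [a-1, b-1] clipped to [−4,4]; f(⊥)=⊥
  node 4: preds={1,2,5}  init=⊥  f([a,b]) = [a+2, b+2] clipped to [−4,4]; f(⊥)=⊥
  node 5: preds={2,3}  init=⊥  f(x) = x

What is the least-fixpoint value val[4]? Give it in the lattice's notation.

Iteration log — 25 steps:
  step 1. node 0  ⊔preds=[-4,0]  new=[-4,-1]  old=⊥  +wl: 
  step 2. node 1  ⊔preds=⊥  new=[-4,0]  stable
  step 3. node 2  ⊔preds=[-4,-1]  new=[-4,-1]  old=⊥  +wl: 0
  step 4. node 3  ⊔preds=[-4,-1]  new=[-4,-2]  old=⊥  +wl: 
  step 5. node 4  ⊔preds=[-4,0]  new=[-2,2]  old=⊥  +wl: 2,3
  step 6. node 5  ⊔preds=[-4,-1]  new=[-4,-1]  old=⊥  +wl: 1,4
  step 7. node 0  ⊔preds=[-4,0]  new=[-4,-1]  stable
  step 8. node 2  ⊔preds=[-4,2]  new=[-4,2]  old=[-4,-1]  +wl: 0,5
  step 9. node 3  ⊔preds=[-4,2]  new=[-4,1]  old=[-4,-2]  +wl: 
  step 10. node 1  ⊔preds=[-4,-1]  new=[-4,0]  stable
  step 11. node 4  ⊔preds=[-4,2]  new=[-2,4]  old=[-2,2]  +wl: 2,3
  step 12. node 0  ⊔preds=[-4,2]  new=[-4,1]  old=[-4,-1]  +wl: 
  step 13. node 5  ⊔preds=[-4,2]  new=[-4,2]  old=[-4,-1]  +wl: 0,1,4
  step 14. node 2  ⊔preds=[-4,4]  new=[-4,4]  old=[-4,2]  +wl: 5
  step 15. node 3  ⊔preds=[-4,4]  new=[-4,3]  old=[-4,1]  +wl: 
  step 16. node 0  ⊔preds=[-4,4]  new=[-4,3]  old=[-4,1]  +wl: 2,3
  step 17. node 1  ⊔preds=[-4,2]  new=[-4,1]  old=[-4,0]  +wl: 0
  step 18. node 4  ⊔preds=[-4,4]  new=[-2,4]  stable
  step 19. node 5  ⊔preds=[-4,4]  new=[-4,4]  old=[-4,2]  +wl: 1,4
  step 20. node 2  ⊔preds=[-4,4]  new=[-4,4]  stable
  step 21. node 3  ⊔preds=[-4,4]  new=[-4,3]  stable
  step 22. node 0  ⊔preds=[-4,4]  new=[-4,3]  stable
  step 23. node 1  ⊔preds=[-4,4]  new=[-4,3]  old=[-4,1]  +wl: 0
  step 24. node 4  ⊔preds=[-4,4]  new=[-2,4]  stable
  step 25. node 0  ⊔preds=[-4,4]  new=[-4,3]  stable

Least fixpoint reached:
  node 0: [-4,3]
  node 1: [-4,3]
  node 2: [-4,4]
  node 3: [-4,3]
  node 4: [-2,4]
  node 5: [-4,4]

[-2,4]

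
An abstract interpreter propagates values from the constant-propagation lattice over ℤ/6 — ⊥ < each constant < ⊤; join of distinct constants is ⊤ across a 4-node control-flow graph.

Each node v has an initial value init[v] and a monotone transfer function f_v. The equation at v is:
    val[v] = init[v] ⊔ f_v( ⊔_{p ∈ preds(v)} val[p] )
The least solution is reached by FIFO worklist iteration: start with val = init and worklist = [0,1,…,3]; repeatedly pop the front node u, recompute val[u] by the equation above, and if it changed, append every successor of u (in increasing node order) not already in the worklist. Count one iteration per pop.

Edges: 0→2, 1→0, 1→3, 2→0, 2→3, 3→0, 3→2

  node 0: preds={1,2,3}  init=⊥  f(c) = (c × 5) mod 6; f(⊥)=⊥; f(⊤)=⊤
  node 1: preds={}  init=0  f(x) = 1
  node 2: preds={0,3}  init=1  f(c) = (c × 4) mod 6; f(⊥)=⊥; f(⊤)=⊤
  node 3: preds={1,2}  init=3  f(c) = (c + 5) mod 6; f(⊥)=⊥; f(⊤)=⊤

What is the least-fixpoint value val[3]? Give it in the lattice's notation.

⊤

Trace (6 dequeues):
  [1] u=0 | in ⊤ | out ⊤ | prev ⊥ | push {}
  [2] u=1 | in ⊥ | out ⊤ | prev 0 | push {0}
  [3] u=2 | in ⊤ | out ⊤ | prev 1 | push {}
  [4] u=3 | in ⊤ | out ⊤ | prev 3 | push {2}
  [5] u=0 | in ⊤ | out ⊤ | ==
  [6] u=2 | in ⊤ | out ⊤ | ==

Converged values:
  [0] ⊤
  [1] ⊤
  [2] ⊤
  [3] ⊤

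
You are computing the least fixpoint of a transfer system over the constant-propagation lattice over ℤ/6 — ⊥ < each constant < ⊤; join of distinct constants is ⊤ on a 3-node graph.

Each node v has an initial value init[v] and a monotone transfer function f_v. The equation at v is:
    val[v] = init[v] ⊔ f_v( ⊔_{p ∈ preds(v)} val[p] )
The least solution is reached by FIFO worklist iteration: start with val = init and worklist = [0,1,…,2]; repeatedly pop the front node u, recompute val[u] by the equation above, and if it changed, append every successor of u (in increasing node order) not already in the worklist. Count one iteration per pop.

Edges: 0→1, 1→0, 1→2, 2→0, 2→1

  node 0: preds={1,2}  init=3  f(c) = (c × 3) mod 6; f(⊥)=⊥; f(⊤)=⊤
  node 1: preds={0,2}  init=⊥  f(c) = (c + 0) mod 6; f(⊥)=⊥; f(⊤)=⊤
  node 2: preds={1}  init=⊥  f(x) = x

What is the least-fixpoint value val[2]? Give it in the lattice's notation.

3

Trace (5 dequeues):
  [1] u=0 | in ⊥ | out 3 | ==
  [2] u=1 | in 3 | out 3 | prev ⊥ | push {0}
  [3] u=2 | in 3 | out 3 | prev ⊥ | push {1}
  [4] u=0 | in 3 | out 3 | ==
  [5] u=1 | in 3 | out 3 | ==

Converged values:
  [0] 3
  [1] 3
  [2] 3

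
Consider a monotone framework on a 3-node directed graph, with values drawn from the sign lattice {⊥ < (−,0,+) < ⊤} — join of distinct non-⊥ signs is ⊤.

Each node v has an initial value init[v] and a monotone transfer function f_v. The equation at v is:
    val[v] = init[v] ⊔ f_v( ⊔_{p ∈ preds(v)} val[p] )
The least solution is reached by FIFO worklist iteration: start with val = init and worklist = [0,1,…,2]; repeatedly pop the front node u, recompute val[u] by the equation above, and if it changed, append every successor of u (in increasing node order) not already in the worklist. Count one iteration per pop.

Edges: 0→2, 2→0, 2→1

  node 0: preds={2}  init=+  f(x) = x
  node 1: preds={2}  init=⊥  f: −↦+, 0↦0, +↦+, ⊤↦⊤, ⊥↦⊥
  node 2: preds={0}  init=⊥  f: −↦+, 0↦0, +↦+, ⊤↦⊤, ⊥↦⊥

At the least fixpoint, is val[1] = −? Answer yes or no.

Trace (5 dequeues):
  [1] u=0 | in ⊥ | out + | ==
  [2] u=1 | in ⊥ | out ⊥ | ==
  [3] u=2 | in + | out + | prev ⊥ | push {0,1}
  [4] u=0 | in + | out + | ==
  [5] u=1 | in + | out + | prev ⊥ | push {}

Converged values:
  [0] +
  [1] +
  [2] +

no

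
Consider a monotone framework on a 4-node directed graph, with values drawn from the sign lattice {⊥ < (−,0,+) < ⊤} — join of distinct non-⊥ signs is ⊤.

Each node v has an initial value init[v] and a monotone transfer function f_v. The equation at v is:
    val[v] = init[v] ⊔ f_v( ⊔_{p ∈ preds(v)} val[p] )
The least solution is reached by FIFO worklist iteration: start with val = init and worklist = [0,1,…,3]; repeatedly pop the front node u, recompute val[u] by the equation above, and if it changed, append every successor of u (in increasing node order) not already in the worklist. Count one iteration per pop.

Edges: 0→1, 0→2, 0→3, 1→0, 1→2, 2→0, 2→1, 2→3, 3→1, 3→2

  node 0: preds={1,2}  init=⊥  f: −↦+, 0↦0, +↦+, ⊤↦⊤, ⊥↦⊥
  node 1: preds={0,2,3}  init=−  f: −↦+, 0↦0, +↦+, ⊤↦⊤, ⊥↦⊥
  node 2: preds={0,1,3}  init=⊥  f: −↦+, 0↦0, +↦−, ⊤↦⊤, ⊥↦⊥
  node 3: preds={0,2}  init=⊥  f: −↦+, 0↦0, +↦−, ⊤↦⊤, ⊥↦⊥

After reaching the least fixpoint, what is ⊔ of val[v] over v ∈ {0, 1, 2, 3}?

⊤

Iteration log — 8 steps:
  step 1. node 0  ⊔preds=−  new=+  old=⊥  +wl: 
  step 2. node 1  ⊔preds=+  new=⊤  old=−  +wl: 0
  step 3. node 2  ⊔preds=⊤  new=⊤  old=⊥  +wl: 1
  step 4. node 3  ⊔preds=⊤  new=⊤  old=⊥  +wl: 2
  step 5. node 0  ⊔preds=⊤  new=⊤  old=+  +wl: 3
  step 6. node 1  ⊔preds=⊤  new=⊤  stable
  step 7. node 2  ⊔preds=⊤  new=⊤  stable
  step 8. node 3  ⊔preds=⊤  new=⊤  stable

Least fixpoint reached:
  node 0: ⊤
  node 1: ⊤
  node 2: ⊤
  node 3: ⊤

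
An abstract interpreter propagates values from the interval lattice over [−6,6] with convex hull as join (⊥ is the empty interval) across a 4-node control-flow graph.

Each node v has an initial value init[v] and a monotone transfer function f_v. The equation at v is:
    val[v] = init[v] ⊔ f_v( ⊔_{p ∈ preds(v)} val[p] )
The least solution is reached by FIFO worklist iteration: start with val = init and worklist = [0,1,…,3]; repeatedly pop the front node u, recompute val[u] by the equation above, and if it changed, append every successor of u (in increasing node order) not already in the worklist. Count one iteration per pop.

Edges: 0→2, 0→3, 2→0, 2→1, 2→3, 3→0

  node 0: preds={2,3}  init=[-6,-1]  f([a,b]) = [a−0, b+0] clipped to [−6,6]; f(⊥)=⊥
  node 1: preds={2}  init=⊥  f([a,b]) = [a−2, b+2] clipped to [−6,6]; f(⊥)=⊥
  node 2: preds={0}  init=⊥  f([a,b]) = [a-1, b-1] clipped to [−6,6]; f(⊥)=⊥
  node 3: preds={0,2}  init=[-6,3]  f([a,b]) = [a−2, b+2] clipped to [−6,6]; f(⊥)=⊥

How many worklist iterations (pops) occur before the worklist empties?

Trace (14 dequeues):
  [1] u=0 | in [-6,3] | out [-6,3] | prev [-6,-1] | push {}
  [2] u=1 | in ⊥ | out ⊥ | ==
  [3] u=2 | in [-6,3] | out [-6,2] | prev ⊥ | push {0,1}
  [4] u=3 | in [-6,3] | out [-6,5] | prev [-6,3] | push {}
  [5] u=0 | in [-6,5] | out [-6,5] | prev [-6,3] | push {2,3}
  [6] u=1 | in [-6,2] | out [-6,4] | prev ⊥ | push {}
  [7] u=2 | in [-6,5] | out [-6,4] | prev [-6,2] | push {0,1}
  [8] u=3 | in [-6,5] | out [-6,6] | prev [-6,5] | push {}
  [9] u=0 | in [-6,6] | out [-6,6] | prev [-6,5] | push {2,3}
  [10] u=1 | in [-6,4] | out [-6,6] | prev [-6,4] | push {}
  [11] u=2 | in [-6,6] | out [-6,5] | prev [-6,4] | push {0,1}
  [12] u=3 | in [-6,6] | out [-6,6] | ==
  [13] u=0 | in [-6,6] | out [-6,6] | ==
  [14] u=1 | in [-6,5] | out [-6,6] | ==

Converged values:
  [0] [-6,6]
  [1] [-6,6]
  [2] [-6,5]
  [3] [-6,6]

14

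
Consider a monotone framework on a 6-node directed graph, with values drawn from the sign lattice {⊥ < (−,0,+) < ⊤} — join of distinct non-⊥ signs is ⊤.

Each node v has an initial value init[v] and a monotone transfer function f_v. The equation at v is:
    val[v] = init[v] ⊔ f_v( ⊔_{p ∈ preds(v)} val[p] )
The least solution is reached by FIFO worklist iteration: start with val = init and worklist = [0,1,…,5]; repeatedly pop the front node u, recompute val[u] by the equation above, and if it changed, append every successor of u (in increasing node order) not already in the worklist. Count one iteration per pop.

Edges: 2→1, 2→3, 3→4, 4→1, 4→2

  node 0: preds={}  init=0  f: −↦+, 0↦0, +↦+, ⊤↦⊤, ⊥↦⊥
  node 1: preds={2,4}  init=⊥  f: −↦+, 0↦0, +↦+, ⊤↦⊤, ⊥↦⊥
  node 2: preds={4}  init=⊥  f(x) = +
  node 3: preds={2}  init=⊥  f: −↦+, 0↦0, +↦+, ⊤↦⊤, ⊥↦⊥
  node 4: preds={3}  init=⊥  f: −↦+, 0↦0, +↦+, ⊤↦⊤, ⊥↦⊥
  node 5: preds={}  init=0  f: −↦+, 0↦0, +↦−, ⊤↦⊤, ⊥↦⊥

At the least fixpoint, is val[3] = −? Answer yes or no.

no

Trace (8 dequeues):
  [1] u=0 | in ⊥ | out 0 | ==
  [2] u=1 | in ⊥ | out ⊥ | ==
  [3] u=2 | in ⊥ | out + | prev ⊥ | push {1}
  [4] u=3 | in + | out + | prev ⊥ | push {}
  [5] u=4 | in + | out + | prev ⊥ | push {2}
  [6] u=5 | in ⊥ | out 0 | ==
  [7] u=1 | in + | out + | prev ⊥ | push {}
  [8] u=2 | in + | out + | ==

Converged values:
  [0] 0
  [1] +
  [2] +
  [3] +
  [4] +
  [5] 0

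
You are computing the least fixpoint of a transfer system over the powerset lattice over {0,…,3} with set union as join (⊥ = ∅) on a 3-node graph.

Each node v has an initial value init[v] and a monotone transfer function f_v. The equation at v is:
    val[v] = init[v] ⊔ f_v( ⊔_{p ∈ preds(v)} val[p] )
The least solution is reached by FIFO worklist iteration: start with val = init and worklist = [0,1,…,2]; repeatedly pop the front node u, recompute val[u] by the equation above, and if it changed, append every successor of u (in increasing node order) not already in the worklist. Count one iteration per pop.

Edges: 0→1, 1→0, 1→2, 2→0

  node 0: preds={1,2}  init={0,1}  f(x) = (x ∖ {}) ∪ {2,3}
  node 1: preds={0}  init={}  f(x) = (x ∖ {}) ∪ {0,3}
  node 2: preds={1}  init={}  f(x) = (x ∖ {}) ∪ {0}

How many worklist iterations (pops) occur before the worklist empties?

Worklist (4 pops):
  #1 pop 0: in={} → {0,1,2,3} (was {0,1}); enqueue []
  #2 pop 1: in={0,1,2,3} → {0,1,2,3} (was {}); enqueue [0]
  #3 pop 2: in={0,1,2,3} → {0,1,2,3} (was {}); enqueue []
  #4 pop 0: in={0,1,2,3} → {0,1,2,3} (no change)

Fixpoint:
  val[0] = {0,1,2,3}
  val[1] = {0,1,2,3}
  val[2] = {0,1,2,3}

4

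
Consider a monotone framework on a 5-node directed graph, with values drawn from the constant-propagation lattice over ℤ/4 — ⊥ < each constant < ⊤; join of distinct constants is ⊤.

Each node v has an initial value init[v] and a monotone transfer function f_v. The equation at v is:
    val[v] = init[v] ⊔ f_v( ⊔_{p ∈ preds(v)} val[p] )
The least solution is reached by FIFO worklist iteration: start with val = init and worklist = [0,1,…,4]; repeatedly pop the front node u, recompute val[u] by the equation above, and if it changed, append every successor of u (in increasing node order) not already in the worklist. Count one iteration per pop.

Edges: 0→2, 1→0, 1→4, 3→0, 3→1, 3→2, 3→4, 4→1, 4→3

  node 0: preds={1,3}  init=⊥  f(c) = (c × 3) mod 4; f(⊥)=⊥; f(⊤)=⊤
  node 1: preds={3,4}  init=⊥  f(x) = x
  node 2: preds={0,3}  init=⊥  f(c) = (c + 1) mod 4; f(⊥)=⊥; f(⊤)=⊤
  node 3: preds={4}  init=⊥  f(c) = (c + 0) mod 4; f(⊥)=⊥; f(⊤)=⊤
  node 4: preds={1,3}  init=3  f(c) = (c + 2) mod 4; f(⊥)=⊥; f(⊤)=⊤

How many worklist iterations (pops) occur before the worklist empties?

Worklist (13 pops):
  #1 pop 0: in=⊥ → ⊥ (no change)
  #2 pop 1: in=3 → 3 (was ⊥); enqueue [0]
  #3 pop 2: in=⊥ → ⊥ (no change)
  #4 pop 3: in=3 → 3 (was ⊥); enqueue [1,2]
  #5 pop 4: in=3 → ⊤ (was 3); enqueue [3]
  #6 pop 0: in=3 → 1 (was ⊥); enqueue []
  #7 pop 1: in=⊤ → ⊤ (was 3); enqueue [0,4]
  #8 pop 2: in=⊤ → ⊤ (was ⊥); enqueue []
  #9 pop 3: in=⊤ → ⊤ (was 3); enqueue [1,2]
  #10 pop 0: in=⊤ → ⊤ (was 1); enqueue []
  #11 pop 4: in=⊤ → ⊤ (no change)
  #12 pop 1: in=⊤ → ⊤ (no change)
  #13 pop 2: in=⊤ → ⊤ (no change)

Fixpoint:
  val[0] = ⊤
  val[1] = ⊤
  val[2] = ⊤
  val[3] = ⊤
  val[4] = ⊤

13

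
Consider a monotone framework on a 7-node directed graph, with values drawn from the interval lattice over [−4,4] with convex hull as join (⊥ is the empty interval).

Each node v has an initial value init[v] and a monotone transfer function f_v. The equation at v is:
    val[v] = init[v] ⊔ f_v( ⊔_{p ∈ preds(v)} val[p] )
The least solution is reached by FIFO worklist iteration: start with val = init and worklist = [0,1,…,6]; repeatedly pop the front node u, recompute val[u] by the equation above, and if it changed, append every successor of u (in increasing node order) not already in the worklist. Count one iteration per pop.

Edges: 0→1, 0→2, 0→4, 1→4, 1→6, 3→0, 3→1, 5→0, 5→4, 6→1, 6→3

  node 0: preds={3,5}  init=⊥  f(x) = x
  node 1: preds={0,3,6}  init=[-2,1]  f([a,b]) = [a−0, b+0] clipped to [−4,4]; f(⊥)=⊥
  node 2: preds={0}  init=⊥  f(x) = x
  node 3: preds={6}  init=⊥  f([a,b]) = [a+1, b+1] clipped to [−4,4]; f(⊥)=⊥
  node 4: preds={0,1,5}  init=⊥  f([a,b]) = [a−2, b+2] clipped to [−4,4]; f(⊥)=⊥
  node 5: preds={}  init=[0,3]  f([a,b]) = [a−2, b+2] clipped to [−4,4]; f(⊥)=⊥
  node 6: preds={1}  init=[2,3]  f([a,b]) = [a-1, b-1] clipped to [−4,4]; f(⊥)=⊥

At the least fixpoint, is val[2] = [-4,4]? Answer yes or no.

no

Trace (23 dequeues):
  [1] u=0 | in [0,3] | out [0,3] | prev ⊥ | push {}
  [2] u=1 | in [0,3] | out [-2,3] | prev [-2,1] | push {}
  [3] u=2 | in [0,3] | out [0,3] | prev ⊥ | push {}
  [4] u=3 | in [2,3] | out [3,4] | prev ⊥ | push {0,1}
  [5] u=4 | in [-2,3] | out [-4,4] | prev ⊥ | push {}
  [6] u=5 | in ⊥ | out [0,3] | ==
  [7] u=6 | in [-2,3] | out [-3,3] | prev [2,3] | push {3}
  [8] u=0 | in [0,4] | out [0,4] | prev [0,3] | push {2,4}
  [9] u=1 | in [-3,4] | out [-3,4] | prev [-2,3] | push {6}
  [10] u=3 | in [-3,3] | out [-2,4] | prev [3,4] | push {0,1}
  [11] u=2 | in [0,4] | out [0,4] | prev [0,3] | push {}
  [12] u=4 | in [-3,4] | out [-4,4] | ==
  [13] u=6 | in [-3,4] | out [-4,3] | prev [-3,3] | push {3}
  [14] u=0 | in [-2,4] | out [-2,4] | prev [0,4] | push {2,4}
  [15] u=1 | in [-4,4] | out [-4,4] | prev [-3,4] | push {6}
  [16] u=3 | in [-4,3] | out [-3,4] | prev [-2,4] | push {0,1}
  [17] u=2 | in [-2,4] | out [-2,4] | prev [0,4] | push {}
  [18] u=4 | in [-4,4] | out [-4,4] | ==
  [19] u=6 | in [-4,4] | out [-4,3] | ==
  [20] u=0 | in [-3,4] | out [-3,4] | prev [-2,4] | push {2,4}
  [21] u=1 | in [-4,4] | out [-4,4] | ==
  [22] u=2 | in [-3,4] | out [-3,4] | prev [-2,4] | push {}
  [23] u=4 | in [-4,4] | out [-4,4] | ==

Converged values:
  [0] [-3,4]
  [1] [-4,4]
  [2] [-3,4]
  [3] [-3,4]
  [4] [-4,4]
  [5] [0,3]
  [6] [-4,3]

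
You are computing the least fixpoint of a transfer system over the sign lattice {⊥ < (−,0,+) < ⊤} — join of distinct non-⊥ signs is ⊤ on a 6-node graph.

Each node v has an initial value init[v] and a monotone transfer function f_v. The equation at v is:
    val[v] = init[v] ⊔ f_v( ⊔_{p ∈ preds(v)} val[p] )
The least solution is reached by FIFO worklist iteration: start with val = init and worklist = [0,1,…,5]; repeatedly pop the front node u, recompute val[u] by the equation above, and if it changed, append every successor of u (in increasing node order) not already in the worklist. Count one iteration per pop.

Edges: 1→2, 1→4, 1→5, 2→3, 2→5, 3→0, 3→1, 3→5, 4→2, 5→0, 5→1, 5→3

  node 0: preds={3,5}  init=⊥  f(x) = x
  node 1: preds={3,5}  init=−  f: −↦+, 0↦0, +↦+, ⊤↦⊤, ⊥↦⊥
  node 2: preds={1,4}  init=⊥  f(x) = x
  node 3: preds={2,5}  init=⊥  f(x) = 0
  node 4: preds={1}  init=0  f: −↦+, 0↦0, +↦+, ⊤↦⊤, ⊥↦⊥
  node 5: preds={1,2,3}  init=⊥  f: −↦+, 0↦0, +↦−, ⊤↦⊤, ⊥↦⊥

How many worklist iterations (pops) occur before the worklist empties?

Worklist (12 pops):
  #1 pop 0: in=⊥ → ⊥ (no change)
  #2 pop 1: in=⊥ → − (no change)
  #3 pop 2: in=⊤ → ⊤ (was ⊥); enqueue []
  #4 pop 3: in=⊤ → 0 (was ⊥); enqueue [0,1]
  #5 pop 4: in=− → ⊤ (was 0); enqueue [2]
  #6 pop 5: in=⊤ → ⊤ (was ⊥); enqueue [3]
  #7 pop 0: in=⊤ → ⊤ (was ⊥); enqueue []
  #8 pop 1: in=⊤ → ⊤ (was −); enqueue [4,5]
  #9 pop 2: in=⊤ → ⊤ (no change)
  #10 pop 3: in=⊤ → 0 (no change)
  #11 pop 4: in=⊤ → ⊤ (no change)
  #12 pop 5: in=⊤ → ⊤ (no change)

Fixpoint:
  val[0] = ⊤
  val[1] = ⊤
  val[2] = ⊤
  val[3] = 0
  val[4] = ⊤
  val[5] = ⊤

12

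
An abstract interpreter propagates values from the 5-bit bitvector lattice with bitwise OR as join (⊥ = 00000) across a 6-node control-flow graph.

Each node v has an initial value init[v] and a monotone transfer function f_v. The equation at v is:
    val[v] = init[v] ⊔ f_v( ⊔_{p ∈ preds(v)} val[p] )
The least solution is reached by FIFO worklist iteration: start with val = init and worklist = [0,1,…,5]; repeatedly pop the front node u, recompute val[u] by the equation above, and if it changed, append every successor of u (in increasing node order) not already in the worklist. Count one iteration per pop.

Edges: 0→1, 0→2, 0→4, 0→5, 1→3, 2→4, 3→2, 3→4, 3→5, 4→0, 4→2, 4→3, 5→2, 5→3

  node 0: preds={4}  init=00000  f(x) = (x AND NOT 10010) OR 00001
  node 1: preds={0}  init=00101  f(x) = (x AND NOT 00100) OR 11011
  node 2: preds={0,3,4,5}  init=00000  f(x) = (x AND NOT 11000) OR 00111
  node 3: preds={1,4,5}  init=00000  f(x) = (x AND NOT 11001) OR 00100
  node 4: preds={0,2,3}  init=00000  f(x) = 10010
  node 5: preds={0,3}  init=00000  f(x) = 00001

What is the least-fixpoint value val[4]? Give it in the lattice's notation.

10010

Worklist (9 pops):
  #1 pop 0: in=00000 → 00001 (was 00000); enqueue []
  #2 pop 1: in=00001 → 11111 (was 00101); enqueue []
  #3 pop 2: in=00001 → 00111 (was 00000); enqueue []
  #4 pop 3: in=11111 → 00110 (was 00000); enqueue [2]
  #5 pop 4: in=00111 → 10010 (was 00000); enqueue [0,3]
  #6 pop 5: in=00111 → 00001 (was 00000); enqueue []
  #7 pop 2: in=10111 → 00111 (no change)
  #8 pop 0: in=10010 → 00001 (no change)
  #9 pop 3: in=11111 → 00110 (no change)

Fixpoint:
  val[0] = 00001
  val[1] = 11111
  val[2] = 00111
  val[3] = 00110
  val[4] = 10010
  val[5] = 00001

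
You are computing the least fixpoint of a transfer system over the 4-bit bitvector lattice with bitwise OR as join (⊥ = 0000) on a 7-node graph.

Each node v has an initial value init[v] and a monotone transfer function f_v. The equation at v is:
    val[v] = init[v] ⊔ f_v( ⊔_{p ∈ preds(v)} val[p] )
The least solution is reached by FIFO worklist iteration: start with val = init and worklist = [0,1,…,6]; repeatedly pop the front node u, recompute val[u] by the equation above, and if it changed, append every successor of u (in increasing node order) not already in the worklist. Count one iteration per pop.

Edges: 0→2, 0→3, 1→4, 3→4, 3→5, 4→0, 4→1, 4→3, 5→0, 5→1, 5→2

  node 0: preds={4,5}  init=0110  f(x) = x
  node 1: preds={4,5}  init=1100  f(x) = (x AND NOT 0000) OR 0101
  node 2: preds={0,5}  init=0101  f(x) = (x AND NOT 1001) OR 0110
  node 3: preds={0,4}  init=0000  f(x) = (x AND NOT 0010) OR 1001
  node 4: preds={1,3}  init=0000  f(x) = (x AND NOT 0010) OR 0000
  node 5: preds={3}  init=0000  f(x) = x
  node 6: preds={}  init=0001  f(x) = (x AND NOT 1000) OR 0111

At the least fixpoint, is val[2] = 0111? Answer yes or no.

Worklist (11 pops):
  #1 pop 0: in=0000 → 0110 (no change)
  #2 pop 1: in=0000 → 1101 (was 1100); enqueue []
  #3 pop 2: in=0110 → 0111 (was 0101); enqueue []
  #4 pop 3: in=0110 → 1101 (was 0000); enqueue []
  #5 pop 4: in=1101 → 1101 (was 0000); enqueue [0,1,3]
  #6 pop 5: in=1101 → 1101 (was 0000); enqueue [2]
  #7 pop 6: in=0000 → 0111 (was 0001); enqueue []
  #8 pop 0: in=1101 → 1111 (was 0110); enqueue []
  #9 pop 1: in=1101 → 1101 (no change)
  #10 pop 3: in=1111 → 1101 (no change)
  #11 pop 2: in=1111 → 0111 (no change)

Fixpoint:
  val[0] = 1111
  val[1] = 1101
  val[2] = 0111
  val[3] = 1101
  val[4] = 1101
  val[5] = 1101
  val[6] = 0111

yes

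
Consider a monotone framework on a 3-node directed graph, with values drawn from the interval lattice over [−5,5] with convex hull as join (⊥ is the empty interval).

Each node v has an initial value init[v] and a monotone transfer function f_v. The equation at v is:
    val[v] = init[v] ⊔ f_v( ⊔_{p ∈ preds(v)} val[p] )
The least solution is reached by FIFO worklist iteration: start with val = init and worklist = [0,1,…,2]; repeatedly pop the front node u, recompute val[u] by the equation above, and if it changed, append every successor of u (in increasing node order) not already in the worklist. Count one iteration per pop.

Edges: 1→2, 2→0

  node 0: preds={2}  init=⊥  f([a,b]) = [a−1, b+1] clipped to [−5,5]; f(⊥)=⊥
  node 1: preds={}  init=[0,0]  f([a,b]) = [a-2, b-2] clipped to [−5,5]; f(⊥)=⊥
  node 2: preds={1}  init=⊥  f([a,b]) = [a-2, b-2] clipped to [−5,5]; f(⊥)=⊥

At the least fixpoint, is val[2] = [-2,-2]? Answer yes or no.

Iteration log — 4 steps:
  step 1. node 0  ⊔preds=⊥  new=⊥  stable
  step 2. node 1  ⊔preds=⊥  new=[0,0]  stable
  step 3. node 2  ⊔preds=[0,0]  new=[-2,-2]  old=⊥  +wl: 0
  step 4. node 0  ⊔preds=[-2,-2]  new=[-3,-1]  old=⊥  +wl: 

Least fixpoint reached:
  node 0: [-3,-1]
  node 1: [0,0]
  node 2: [-2,-2]

yes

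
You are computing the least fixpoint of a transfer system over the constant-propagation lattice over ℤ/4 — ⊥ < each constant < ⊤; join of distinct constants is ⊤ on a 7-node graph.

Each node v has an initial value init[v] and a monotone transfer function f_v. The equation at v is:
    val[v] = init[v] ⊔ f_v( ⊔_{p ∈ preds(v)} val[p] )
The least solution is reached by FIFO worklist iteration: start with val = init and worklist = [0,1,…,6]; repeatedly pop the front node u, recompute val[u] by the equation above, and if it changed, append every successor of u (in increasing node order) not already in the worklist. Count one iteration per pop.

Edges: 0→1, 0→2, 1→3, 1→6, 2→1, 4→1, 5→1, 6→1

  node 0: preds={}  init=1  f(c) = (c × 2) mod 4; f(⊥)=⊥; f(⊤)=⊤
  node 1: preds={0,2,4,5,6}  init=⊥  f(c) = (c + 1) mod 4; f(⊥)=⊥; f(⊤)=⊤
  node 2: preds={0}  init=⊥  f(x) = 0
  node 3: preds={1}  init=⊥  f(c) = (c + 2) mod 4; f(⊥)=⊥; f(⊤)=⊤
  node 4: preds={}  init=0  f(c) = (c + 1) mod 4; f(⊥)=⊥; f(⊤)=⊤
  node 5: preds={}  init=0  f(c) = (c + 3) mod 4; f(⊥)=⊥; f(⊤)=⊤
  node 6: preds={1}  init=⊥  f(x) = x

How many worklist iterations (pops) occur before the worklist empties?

Iteration log — 8 steps:
  step 1. node 0  ⊔preds=⊥  new=1  stable
  step 2. node 1  ⊔preds=⊤  new=⊤  old=⊥  +wl: 
  step 3. node 2  ⊔preds=1  new=0  old=⊥  +wl: 1
  step 4. node 3  ⊔preds=⊤  new=⊤  old=⊥  +wl: 
  step 5. node 4  ⊔preds=⊥  new=0  stable
  step 6. node 5  ⊔preds=⊥  new=0  stable
  step 7. node 6  ⊔preds=⊤  new=⊤  old=⊥  +wl: 
  step 8. node 1  ⊔preds=⊤  new=⊤  stable

Least fixpoint reached:
  node 0: 1
  node 1: ⊤
  node 2: 0
  node 3: ⊤
  node 4: 0
  node 5: 0
  node 6: ⊤

8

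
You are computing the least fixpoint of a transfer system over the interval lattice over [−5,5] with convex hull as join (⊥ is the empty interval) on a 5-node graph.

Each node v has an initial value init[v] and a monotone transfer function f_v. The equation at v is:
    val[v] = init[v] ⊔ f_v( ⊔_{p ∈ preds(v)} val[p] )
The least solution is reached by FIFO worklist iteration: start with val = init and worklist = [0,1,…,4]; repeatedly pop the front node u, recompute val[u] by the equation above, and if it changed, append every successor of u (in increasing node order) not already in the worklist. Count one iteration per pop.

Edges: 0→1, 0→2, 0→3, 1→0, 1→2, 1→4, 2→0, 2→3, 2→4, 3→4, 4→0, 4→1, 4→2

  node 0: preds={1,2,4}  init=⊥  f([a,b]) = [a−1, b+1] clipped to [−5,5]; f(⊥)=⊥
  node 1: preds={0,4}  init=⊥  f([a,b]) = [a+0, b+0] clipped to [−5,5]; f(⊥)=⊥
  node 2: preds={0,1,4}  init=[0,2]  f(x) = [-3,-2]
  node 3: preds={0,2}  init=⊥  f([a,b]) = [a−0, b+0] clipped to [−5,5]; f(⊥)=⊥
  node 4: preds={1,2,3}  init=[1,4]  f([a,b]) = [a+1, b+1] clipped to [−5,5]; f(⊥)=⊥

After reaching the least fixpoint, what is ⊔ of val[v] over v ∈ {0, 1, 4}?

Worklist (19 pops):
  #1 pop 0: in=[0,4] → [-1,5] (was ⊥); enqueue []
  #2 pop 1: in=[-1,5] → [-1,5] (was ⊥); enqueue [0]
  #3 pop 2: in=[-1,5] → [-3,2] (was [0,2]); enqueue []
  #4 pop 3: in=[-3,5] → [-3,5] (was ⊥); enqueue []
  #5 pop 4: in=[-3,5] → [-2,5] (was [1,4]); enqueue [1,2]
  #6 pop 0: in=[-3,5] → [-4,5] (was [-1,5]); enqueue [3]
  #7 pop 1: in=[-4,5] → [-4,5] (was [-1,5]); enqueue [0,4]
  #8 pop 2: in=[-4,5] → [-3,2] (no change)
  #9 pop 3: in=[-4,5] → [-4,5] (was [-3,5]); enqueue []
  #10 pop 0: in=[-4,5] → [-5,5] (was [-4,5]); enqueue [1,2,3]
  #11 pop 4: in=[-4,5] → [-3,5] (was [-2,5]); enqueue [0]
  #12 pop 1: in=[-5,5] → [-5,5] (was [-4,5]); enqueue [4]
  #13 pop 2: in=[-5,5] → [-3,2] (no change)
  #14 pop 3: in=[-5,5] → [-5,5] (was [-4,5]); enqueue []
  #15 pop 0: in=[-5,5] → [-5,5] (no change)
  #16 pop 4: in=[-5,5] → [-4,5] (was [-3,5]); enqueue [0,1,2]
  #17 pop 0: in=[-5,5] → [-5,5] (no change)
  #18 pop 1: in=[-5,5] → [-5,5] (no change)
  #19 pop 2: in=[-5,5] → [-3,2] (no change)

Fixpoint:
  val[0] = [-5,5]
  val[1] = [-5,5]
  val[2] = [-3,2]
  val[3] = [-5,5]
  val[4] = [-4,5]

[-5,5]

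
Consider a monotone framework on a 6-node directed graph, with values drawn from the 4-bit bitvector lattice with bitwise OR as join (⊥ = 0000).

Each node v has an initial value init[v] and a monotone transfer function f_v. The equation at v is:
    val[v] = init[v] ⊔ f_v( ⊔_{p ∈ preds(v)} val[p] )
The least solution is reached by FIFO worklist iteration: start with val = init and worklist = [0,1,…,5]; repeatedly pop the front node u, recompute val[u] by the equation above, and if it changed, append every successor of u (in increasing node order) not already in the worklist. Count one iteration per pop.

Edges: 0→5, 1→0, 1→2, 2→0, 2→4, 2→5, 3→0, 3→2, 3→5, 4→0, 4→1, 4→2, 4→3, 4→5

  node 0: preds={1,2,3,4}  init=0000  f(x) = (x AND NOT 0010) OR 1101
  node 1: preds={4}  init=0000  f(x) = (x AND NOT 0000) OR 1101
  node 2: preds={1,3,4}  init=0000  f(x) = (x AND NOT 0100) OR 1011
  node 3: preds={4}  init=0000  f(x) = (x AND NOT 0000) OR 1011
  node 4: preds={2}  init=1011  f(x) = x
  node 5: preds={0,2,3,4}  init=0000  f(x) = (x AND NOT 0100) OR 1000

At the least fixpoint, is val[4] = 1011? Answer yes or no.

Trace (8 dequeues):
  [1] u=0 | in 1011 | out 1101 | prev 0000 | push {}
  [2] u=1 | in 1011 | out 1111 | prev 0000 | push {0}
  [3] u=2 | in 1111 | out 1011 | prev 0000 | push {}
  [4] u=3 | in 1011 | out 1011 | prev 0000 | push {2}
  [5] u=4 | in 1011 | out 1011 | ==
  [6] u=5 | in 1111 | out 1011 | prev 0000 | push {}
  [7] u=0 | in 1111 | out 1101 | ==
  [8] u=2 | in 1111 | out 1011 | ==

Converged values:
  [0] 1101
  [1] 1111
  [2] 1011
  [3] 1011
  [4] 1011
  [5] 1011

yes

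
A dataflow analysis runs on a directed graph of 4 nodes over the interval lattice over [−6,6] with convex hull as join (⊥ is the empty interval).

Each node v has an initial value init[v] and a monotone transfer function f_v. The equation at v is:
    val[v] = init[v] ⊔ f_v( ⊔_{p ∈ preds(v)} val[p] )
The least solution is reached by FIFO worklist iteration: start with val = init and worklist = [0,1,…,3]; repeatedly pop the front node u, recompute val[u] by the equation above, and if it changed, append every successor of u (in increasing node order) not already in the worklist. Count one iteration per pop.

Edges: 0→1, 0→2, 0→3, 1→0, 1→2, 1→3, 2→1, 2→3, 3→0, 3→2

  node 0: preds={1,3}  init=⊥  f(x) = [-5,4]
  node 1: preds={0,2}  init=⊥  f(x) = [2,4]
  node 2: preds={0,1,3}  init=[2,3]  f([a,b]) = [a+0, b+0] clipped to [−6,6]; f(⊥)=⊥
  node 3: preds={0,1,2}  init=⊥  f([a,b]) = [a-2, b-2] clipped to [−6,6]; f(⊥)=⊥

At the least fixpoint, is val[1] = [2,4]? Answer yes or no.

Iteration log — 9 steps:
  step 1. node 0  ⊔preds=⊥  new=[-5,4]  old=⊥  +wl: 
  step 2. node 1  ⊔preds=[-5,4]  new=[2,4]  old=⊥  +wl: 0
  step 3. node 2  ⊔preds=[-5,4]  new=[-5,4]  old=[2,3]  +wl: 1
  step 4. node 3  ⊔preds=[-5,4]  new=[-6,2]  old=⊥  +wl: 2
  step 5. node 0  ⊔preds=[-6,4]  new=[-5,4]  stable
  step 6. node 1  ⊔preds=[-5,4]  new=[2,4]  stable
  step 7. node 2  ⊔preds=[-6,4]  new=[-6,4]  old=[-5,4]  +wl: 1,3
  step 8. node 1  ⊔preds=[-6,4]  new=[2,4]  stable
  step 9. node 3  ⊔preds=[-6,4]  new=[-6,2]  stable

Least fixpoint reached:
  node 0: [-5,4]
  node 1: [2,4]
  node 2: [-6,4]
  node 3: [-6,2]

yes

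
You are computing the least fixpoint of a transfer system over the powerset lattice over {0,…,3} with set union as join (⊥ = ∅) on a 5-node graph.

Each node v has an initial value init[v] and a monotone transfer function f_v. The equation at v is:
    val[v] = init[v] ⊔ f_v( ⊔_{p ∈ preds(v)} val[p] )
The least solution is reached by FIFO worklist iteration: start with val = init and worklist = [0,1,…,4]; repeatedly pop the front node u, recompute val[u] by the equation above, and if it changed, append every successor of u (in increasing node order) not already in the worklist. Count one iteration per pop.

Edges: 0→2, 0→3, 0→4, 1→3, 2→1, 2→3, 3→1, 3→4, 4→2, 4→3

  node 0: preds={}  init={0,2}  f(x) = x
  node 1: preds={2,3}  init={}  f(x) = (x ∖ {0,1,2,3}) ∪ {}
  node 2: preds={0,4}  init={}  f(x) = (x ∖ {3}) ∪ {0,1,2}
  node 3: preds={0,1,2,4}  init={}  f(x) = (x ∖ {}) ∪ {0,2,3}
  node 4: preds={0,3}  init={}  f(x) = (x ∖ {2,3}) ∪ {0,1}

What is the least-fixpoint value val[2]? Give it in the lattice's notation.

{0,1,2}

Iteration log — 8 steps:
  step 1. node 0  ⊔preds={}  new={0,2}  stable
  step 2. node 1  ⊔preds={}  new={}  stable
  step 3. node 2  ⊔preds={0,2}  new={0,1,2}  old={}  +wl: 1
  step 4. node 3  ⊔preds={0,1,2}  new={0,1,2,3}  old={}  +wl: 
  step 5. node 4  ⊔preds={0,1,2,3}  new={0,1}  old={}  +wl: 2,3
  step 6. node 1  ⊔preds={0,1,2,3}  new={}  stable
  step 7. node 2  ⊔preds={0,1,2}  new={0,1,2}  stable
  step 8. node 3  ⊔preds={0,1,2}  new={0,1,2,3}  stable

Least fixpoint reached:
  node 0: {0,2}
  node 1: {}
  node 2: {0,1,2}
  node 3: {0,1,2,3}
  node 4: {0,1}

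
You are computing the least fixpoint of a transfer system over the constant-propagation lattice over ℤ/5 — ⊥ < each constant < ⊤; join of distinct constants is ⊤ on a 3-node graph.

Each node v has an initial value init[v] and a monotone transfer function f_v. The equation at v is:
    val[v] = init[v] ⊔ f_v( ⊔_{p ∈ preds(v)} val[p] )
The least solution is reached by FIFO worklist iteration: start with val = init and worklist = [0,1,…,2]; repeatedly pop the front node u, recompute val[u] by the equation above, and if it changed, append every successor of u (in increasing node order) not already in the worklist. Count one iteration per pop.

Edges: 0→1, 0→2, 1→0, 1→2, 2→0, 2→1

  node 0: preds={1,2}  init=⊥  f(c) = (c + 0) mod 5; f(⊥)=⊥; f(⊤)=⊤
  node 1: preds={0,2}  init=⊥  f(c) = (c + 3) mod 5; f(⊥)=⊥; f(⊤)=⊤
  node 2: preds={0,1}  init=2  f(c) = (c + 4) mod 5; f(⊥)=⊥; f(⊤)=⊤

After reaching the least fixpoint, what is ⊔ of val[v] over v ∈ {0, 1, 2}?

⊤

Trace (7 dequeues):
  [1] u=0 | in 2 | out 2 | prev ⊥ | push {}
  [2] u=1 | in 2 | out 0 | prev ⊥ | push {0}
  [3] u=2 | in ⊤ | out ⊤ | prev 2 | push {1}
  [4] u=0 | in ⊤ | out ⊤ | prev 2 | push {2}
  [5] u=1 | in ⊤ | out ⊤ | prev 0 | push {0}
  [6] u=2 | in ⊤ | out ⊤ | ==
  [7] u=0 | in ⊤ | out ⊤ | ==

Converged values:
  [0] ⊤
  [1] ⊤
  [2] ⊤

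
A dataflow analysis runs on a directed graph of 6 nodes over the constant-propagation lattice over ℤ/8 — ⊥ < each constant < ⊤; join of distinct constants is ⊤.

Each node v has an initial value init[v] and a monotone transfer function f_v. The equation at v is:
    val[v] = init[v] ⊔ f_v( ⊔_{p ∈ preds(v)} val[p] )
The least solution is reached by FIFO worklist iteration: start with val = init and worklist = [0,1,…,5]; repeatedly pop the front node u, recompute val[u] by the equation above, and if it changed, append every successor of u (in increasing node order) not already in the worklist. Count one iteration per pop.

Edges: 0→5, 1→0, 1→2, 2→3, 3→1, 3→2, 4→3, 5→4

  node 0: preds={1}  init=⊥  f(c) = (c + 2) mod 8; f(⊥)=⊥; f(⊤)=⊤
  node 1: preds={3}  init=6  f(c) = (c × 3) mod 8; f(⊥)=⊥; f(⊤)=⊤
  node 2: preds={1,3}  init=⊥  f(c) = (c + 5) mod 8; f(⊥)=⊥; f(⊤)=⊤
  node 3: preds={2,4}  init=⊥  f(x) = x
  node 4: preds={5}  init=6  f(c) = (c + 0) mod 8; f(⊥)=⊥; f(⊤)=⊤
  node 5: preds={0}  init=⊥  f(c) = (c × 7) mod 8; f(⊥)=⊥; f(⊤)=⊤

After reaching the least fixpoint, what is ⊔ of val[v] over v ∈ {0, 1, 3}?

⊤

Iteration log — 13 steps:
  step 1. node 0  ⊔preds=6  new=0  old=⊥  +wl: 
  step 2. node 1  ⊔preds=⊥  new=6  stable
  step 3. node 2  ⊔preds=6  new=3  old=⊥  +wl: 
  step 4. node 3  ⊔preds=⊤  new=⊤  old=⊥  +wl: 1,2
  step 5. node 4  ⊔preds=⊥  new=6  stable
  step 6. node 5  ⊔preds=0  new=0  old=⊥  +wl: 4
  step 7. node 1  ⊔preds=⊤  new=⊤  old=6  +wl: 0
  step 8. node 2  ⊔preds=⊤  new=⊤  old=3  +wl: 3
  step 9. node 4  ⊔preds=0  new=⊤  old=6  +wl: 
  step 10. node 0  ⊔preds=⊤  new=⊤  old=0  +wl: 5
  step 11. node 3  ⊔preds=⊤  new=⊤  stable
  step 12. node 5  ⊔preds=⊤  new=⊤  old=0  +wl: 4
  step 13. node 4  ⊔preds=⊤  new=⊤  stable

Least fixpoint reached:
  node 0: ⊤
  node 1: ⊤
  node 2: ⊤
  node 3: ⊤
  node 4: ⊤
  node 5: ⊤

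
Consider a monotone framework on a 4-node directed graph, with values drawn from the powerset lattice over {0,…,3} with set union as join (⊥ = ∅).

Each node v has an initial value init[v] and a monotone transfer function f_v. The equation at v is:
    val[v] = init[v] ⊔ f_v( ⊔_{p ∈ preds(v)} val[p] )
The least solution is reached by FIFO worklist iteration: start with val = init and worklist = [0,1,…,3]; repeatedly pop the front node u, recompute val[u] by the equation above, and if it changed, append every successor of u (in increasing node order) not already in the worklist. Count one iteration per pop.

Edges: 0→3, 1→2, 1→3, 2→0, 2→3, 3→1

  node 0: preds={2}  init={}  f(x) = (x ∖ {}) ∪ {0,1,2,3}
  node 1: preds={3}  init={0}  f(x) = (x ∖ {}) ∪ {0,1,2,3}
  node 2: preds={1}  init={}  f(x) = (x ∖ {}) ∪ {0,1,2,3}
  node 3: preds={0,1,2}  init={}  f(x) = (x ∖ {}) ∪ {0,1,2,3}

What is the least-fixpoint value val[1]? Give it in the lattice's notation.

{0,1,2,3}

Iteration log — 6 steps:
  step 1. node 0  ⊔preds={}  new={0,1,2,3}  old={}  +wl: 
  step 2. node 1  ⊔preds={}  new={0,1,2,3}  old={0}  +wl: 
  step 3. node 2  ⊔preds={0,1,2,3}  new={0,1,2,3}  old={}  +wl: 0
  step 4. node 3  ⊔preds={0,1,2,3}  new={0,1,2,3}  old={}  +wl: 1
  step 5. node 0  ⊔preds={0,1,2,3}  new={0,1,2,3}  stable
  step 6. node 1  ⊔preds={0,1,2,3}  new={0,1,2,3}  stable

Least fixpoint reached:
  node 0: {0,1,2,3}
  node 1: {0,1,2,3}
  node 2: {0,1,2,3}
  node 3: {0,1,2,3}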